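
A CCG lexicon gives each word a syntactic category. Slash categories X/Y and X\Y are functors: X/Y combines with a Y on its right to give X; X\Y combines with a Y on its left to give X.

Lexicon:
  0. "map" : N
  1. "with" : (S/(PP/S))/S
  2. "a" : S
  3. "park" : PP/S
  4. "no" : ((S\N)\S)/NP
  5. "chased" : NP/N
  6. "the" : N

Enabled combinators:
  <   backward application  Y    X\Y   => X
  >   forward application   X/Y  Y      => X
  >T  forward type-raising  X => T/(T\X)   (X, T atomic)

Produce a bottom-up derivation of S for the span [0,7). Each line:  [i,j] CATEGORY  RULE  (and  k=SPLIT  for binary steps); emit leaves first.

[0,7] S   <
  [0,1] "map" : N
  [1,7] S\N   <
    [1,4] S   >
      [1,3] S/(PP/S)   >
        [1,2] "with" : (S/(PP/S))/S
        [2,3] "a" : S
      [3,4] "park" : PP/S
    [4,7] (S\N)\S   >
      [4,5] "no" : ((S\N)\S)/NP
      [5,7] NP   >
        [5,6] "chased" : NP/N
        [6,7] "the" : N

[0,1] N  lex  "map"
[1,2] (S/(PP/S))/S  lex  "with"
[2,3] S  lex  "a"
[1,3] S/(PP/S)  >  k=2
[3,4] PP/S  lex  "park"
[1,4] S  >  k=3
[4,5] ((S\N)\S)/NP  lex  "no"
[5,6] NP/N  lex  "chased"
[6,7] N  lex  "the"
[5,7] NP  >  k=6
[4,7] (S\N)\S  >  k=5
[1,7] S\N  <  k=4
[0,7] S  <  k=1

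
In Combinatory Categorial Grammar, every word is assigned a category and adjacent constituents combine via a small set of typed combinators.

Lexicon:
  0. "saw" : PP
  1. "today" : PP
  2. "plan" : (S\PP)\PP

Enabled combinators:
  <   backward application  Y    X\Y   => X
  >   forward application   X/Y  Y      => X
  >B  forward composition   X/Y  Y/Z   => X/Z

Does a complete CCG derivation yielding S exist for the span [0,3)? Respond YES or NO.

YES

[0,3] S   <
  [0,1] "saw" : PP
  [1,3] S\PP   <
    [1,2] "today" : PP
    [2,3] "plan" : (S\PP)\PP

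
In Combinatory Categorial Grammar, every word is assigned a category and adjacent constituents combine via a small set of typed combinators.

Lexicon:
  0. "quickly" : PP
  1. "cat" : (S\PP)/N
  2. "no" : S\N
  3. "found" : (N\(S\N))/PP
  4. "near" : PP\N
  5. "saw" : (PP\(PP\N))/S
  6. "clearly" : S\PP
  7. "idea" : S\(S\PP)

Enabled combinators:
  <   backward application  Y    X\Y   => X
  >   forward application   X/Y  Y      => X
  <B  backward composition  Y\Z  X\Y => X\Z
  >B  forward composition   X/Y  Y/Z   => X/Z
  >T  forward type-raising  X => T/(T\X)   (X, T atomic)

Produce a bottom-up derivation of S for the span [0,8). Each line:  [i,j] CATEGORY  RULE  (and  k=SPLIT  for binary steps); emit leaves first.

[0,8] S   <
  [0,1] "quickly" : PP
  [1,8] S\PP   >
    [1,2] "cat" : (S\PP)/N
    [2,8] N   <
      [2,3] "no" : S\N
      [3,8] N\(S\N)   >
        [3,4] "found" : (N\(S\N))/PP
        [4,8] PP   <
          [4,5] "near" : PP\N
          [5,8] PP\(PP\N)   >
            [5,6] "saw" : (PP\(PP\N))/S
            [6,8] S   <
              [6,7] "clearly" : S\PP
              [7,8] "idea" : S\(S\PP)

[0,1] PP  lex  "quickly"
[1,2] (S\PP)/N  lex  "cat"
[2,3] S\N  lex  "no"
[3,4] (N\(S\N))/PP  lex  "found"
[4,5] PP\N  lex  "near"
[5,6] (PP\(PP\N))/S  lex  "saw"
[6,7] S\PP  lex  "clearly"
[7,8] S\(S\PP)  lex  "idea"
[6,8] S  <  k=7
[5,8] PP\(PP\N)  >  k=6
[4,8] PP  <  k=5
[3,8] N\(S\N)  >  k=4
[2,8] N  <  k=3
[1,8] S\PP  >  k=2
[0,8] S  <  k=1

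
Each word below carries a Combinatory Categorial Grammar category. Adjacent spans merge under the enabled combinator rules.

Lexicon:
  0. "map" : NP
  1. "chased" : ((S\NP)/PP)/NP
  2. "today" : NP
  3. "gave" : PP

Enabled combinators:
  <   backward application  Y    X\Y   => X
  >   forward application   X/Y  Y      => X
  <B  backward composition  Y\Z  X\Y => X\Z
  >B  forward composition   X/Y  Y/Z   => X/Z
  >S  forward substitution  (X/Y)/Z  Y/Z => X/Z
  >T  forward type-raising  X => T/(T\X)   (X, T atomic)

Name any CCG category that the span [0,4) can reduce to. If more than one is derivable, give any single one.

[0,4] S   >
  [0,1] S/(S\NP)   >T
    [0,1] "map" : NP
  [1,4] S\NP   >
    [1,3] (S\NP)/PP   >
      [1,2] "chased" : ((S\NP)/PP)/NP
      [2,3] "today" : NP
    [3,4] "gave" : PP

S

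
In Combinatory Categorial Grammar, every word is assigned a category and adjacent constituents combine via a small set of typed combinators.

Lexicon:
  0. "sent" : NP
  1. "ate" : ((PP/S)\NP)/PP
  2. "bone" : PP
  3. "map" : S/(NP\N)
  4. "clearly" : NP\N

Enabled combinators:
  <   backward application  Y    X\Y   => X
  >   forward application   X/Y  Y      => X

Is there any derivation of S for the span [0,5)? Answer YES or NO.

NO

NP ((PP/S)\NP)/PP PP S/(NP\N) NP\N
CKY chart[0,5] = {PP}; S ∉ chart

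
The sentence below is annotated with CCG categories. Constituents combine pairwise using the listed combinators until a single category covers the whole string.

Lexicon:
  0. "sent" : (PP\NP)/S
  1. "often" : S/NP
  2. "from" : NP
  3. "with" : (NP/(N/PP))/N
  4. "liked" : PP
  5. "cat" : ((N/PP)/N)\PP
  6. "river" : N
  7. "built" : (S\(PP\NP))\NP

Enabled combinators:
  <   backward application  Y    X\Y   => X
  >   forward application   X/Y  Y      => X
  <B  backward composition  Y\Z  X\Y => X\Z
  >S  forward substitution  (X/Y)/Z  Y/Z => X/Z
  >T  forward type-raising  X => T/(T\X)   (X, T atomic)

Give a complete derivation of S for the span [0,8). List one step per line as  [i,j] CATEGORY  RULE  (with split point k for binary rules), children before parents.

[0,1] (PP\NP)/S  lex  "sent"
[1,2] S/NP  lex  "often"
[2,3] NP  lex  "from"
[1,3] S  >  k=2
[0,3] PP\NP  >  k=1
[3,4] (NP/(N/PP))/N  lex  "with"
[4,5] PP  lex  "liked"
[5,6] ((N/PP)/N)\PP  lex  "cat"
[4,6] (N/PP)/N  <  k=5
[3,6] NP/N  >S  k=4
[6,7] N  lex  "river"
[3,7] NP  >  k=6
[7,8] (S\(PP\NP))\NP  lex  "built"
[3,8] S\(PP\NP)  <  k=7
[0,8] S  <  k=3

[0,8] S   <
  [0,3] PP\NP   >
    [0,1] "sent" : (PP\NP)/S
    [1,3] S   >
      [1,2] "often" : S/NP
      [2,3] "from" : NP
  [3,8] S\(PP\NP)   <
    [3,7] NP   >
      [3,6] NP/N   >S
        [3,4] "with" : (NP/(N/PP))/N
        [4,6] (N/PP)/N   <
          [4,5] "liked" : PP
          [5,6] "cat" : ((N/PP)/N)\PP
      [6,7] "river" : N
    [7,8] "built" : (S\(PP\NP))\NP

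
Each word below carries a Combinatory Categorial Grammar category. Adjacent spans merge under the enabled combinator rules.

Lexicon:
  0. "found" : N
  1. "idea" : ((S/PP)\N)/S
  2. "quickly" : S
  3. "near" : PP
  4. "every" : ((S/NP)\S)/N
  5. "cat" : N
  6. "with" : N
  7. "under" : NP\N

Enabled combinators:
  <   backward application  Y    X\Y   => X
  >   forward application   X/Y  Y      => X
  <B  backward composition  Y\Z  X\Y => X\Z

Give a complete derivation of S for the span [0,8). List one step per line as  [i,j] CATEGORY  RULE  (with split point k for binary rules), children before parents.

[0,1] N  lex  "found"
[1,2] ((S/PP)\N)/S  lex  "idea"
[2,3] S  lex  "quickly"
[1,3] (S/PP)\N  >  k=2
[0,3] S/PP  <  k=1
[3,4] PP  lex  "near"
[0,4] S  >  k=3
[4,5] ((S/NP)\S)/N  lex  "every"
[5,6] N  lex  "cat"
[4,6] (S/NP)\S  >  k=5
[0,6] S/NP  <  k=4
[6,7] N  lex  "with"
[7,8] NP\N  lex  "under"
[6,8] NP  <  k=7
[0,8] S  >  k=6

[0,8] S   >
  [0,6] S/NP   <
    [0,4] S   >
      [0,3] S/PP   <
        [0,1] "found" : N
        [1,3] (S/PP)\N   >
          [1,2] "idea" : ((S/PP)\N)/S
          [2,3] "quickly" : S
      [3,4] "near" : PP
    [4,6] (S/NP)\S   >
      [4,5] "every" : ((S/NP)\S)/N
      [5,6] "cat" : N
  [6,8] NP   <
    [6,7] "with" : N
    [7,8] "under" : NP\N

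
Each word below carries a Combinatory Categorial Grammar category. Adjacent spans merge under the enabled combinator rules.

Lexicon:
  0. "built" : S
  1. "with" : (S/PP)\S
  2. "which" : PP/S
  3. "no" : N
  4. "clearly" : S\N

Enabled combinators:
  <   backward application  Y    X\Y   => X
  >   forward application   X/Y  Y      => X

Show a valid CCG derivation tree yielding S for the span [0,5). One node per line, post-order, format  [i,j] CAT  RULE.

[0,5] S   >
  [0,2] S/PP   <
    [0,1] "built" : S
    [1,2] "with" : (S/PP)\S
  [2,5] PP   >
    [2,3] "which" : PP/S
    [3,5] S   <
      [3,4] "no" : N
      [4,5] "clearly" : S\N

[0,1] S  lex  "built"
[1,2] (S/PP)\S  lex  "with"
[0,2] S/PP  <  k=1
[2,3] PP/S  lex  "which"
[3,4] N  lex  "no"
[4,5] S\N  lex  "clearly"
[3,5] S  <  k=4
[2,5] PP  >  k=3
[0,5] S  >  k=2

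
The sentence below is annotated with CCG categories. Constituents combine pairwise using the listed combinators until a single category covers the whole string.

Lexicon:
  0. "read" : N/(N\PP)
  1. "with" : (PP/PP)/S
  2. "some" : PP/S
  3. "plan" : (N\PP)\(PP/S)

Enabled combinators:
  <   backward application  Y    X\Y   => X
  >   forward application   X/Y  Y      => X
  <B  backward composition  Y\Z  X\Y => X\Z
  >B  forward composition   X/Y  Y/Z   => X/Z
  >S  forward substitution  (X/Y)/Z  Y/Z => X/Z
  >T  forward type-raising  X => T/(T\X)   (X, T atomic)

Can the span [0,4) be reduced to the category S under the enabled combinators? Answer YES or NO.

NO

N/(N\PP) (PP/PP)/S PP/S (N\PP)\(PP/S)
CKY chart[0,4] = {N, N/(N\N), NP/(NP\N), PP/(PP\N), S/(S\N)}; S ∉ chart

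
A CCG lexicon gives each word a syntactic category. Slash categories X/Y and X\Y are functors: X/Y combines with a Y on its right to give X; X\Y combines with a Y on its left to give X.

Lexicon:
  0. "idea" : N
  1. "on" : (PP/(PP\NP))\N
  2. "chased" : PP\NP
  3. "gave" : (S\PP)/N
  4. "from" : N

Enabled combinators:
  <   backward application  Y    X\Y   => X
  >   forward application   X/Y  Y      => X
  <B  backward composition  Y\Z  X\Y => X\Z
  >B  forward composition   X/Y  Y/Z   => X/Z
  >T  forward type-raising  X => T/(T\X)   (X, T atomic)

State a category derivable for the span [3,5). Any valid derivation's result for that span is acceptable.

S\PP

[0,5] S   <
  [0,3] PP   >
    [0,2] PP/(PP\NP)   <
      [0,1] "idea" : N
      [1,2] "on" : (PP/(PP\NP))\N
    [2,3] "chased" : PP\NP
  [3,5] S\PP   >
    [3,4] "gave" : (S\PP)/N
    [4,5] "from" : N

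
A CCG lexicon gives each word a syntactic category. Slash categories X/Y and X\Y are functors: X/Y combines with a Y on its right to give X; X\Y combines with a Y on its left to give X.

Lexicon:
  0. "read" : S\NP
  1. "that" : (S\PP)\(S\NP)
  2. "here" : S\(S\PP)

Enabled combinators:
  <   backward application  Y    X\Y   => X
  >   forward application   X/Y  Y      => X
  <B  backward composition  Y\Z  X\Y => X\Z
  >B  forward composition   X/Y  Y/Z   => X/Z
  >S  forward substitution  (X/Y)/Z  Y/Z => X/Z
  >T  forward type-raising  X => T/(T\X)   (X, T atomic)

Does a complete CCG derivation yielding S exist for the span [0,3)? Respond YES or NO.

[0,3] S   <
  [0,2] S\PP   <
    [0,1] "read" : S\NP
    [1,2] "that" : (S\PP)\(S\NP)
  [2,3] "here" : S\(S\PP)

YES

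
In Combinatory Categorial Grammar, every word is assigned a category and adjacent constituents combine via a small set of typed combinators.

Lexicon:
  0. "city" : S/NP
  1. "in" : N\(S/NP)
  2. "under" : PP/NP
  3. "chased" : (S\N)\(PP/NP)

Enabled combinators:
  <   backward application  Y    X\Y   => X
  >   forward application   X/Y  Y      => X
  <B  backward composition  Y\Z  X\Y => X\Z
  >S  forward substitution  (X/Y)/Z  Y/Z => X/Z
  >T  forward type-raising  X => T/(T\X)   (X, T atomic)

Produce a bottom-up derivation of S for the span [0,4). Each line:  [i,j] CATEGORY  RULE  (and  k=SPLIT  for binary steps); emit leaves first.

[0,1] S/NP  lex  "city"
[1,2] N\(S/NP)  lex  "in"
[0,2] N  <  k=1
[2,3] PP/NP  lex  "under"
[3,4] (S\N)\(PP/NP)  lex  "chased"
[2,4] S\N  <  k=3
[0,4] S  <  k=2

[0,4] S   <
  [0,2] N   <
    [0,1] "city" : S/NP
    [1,2] "in" : N\(S/NP)
  [2,4] S\N   <
    [2,3] "under" : PP/NP
    [3,4] "chased" : (S\N)\(PP/NP)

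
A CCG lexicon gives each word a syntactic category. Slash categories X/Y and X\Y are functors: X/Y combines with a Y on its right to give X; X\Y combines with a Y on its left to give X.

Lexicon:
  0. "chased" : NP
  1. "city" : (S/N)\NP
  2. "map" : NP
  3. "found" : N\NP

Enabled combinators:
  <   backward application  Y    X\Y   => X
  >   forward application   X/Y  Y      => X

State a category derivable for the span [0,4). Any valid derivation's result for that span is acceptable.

S

[0,4] S   >
  [0,2] S/N   <
    [0,1] "chased" : NP
    [1,2] "city" : (S/N)\NP
  [2,4] N   <
    [2,3] "map" : NP
    [3,4] "found" : N\NP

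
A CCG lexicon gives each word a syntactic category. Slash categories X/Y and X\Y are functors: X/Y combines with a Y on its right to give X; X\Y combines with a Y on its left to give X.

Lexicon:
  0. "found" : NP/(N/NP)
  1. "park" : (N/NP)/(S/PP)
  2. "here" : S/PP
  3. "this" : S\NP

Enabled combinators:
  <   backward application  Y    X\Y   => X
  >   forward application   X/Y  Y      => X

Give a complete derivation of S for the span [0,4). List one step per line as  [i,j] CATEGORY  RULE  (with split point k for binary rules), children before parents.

[0,4] S   <
  [0,3] NP   >
    [0,1] "found" : NP/(N/NP)
    [1,3] N/NP   >
      [1,2] "park" : (N/NP)/(S/PP)
      [2,3] "here" : S/PP
  [3,4] "this" : S\NP

[0,1] NP/(N/NP)  lex  "found"
[1,2] (N/NP)/(S/PP)  lex  "park"
[2,3] S/PP  lex  "here"
[1,3] N/NP  >  k=2
[0,3] NP  >  k=1
[3,4] S\NP  lex  "this"
[0,4] S  <  k=3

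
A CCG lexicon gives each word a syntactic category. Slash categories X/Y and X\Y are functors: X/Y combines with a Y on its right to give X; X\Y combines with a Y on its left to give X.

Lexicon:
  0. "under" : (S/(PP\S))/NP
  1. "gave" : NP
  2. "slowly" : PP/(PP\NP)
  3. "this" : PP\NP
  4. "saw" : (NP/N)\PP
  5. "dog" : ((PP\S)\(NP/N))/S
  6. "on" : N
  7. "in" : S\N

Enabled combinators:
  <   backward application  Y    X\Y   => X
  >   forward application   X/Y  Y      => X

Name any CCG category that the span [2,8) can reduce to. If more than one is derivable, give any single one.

PP\S

[0,8] S   >
  [0,2] S/(PP\S)   >
    [0,1] "under" : (S/(PP\S))/NP
    [1,2] "gave" : NP
  [2,8] PP\S   <
    [2,5] NP/N   <
      [2,4] PP   >
        [2,3] "slowly" : PP/(PP\NP)
        [3,4] "this" : PP\NP
      [4,5] "saw" : (NP/N)\PP
    [5,8] (PP\S)\(NP/N)   >
      [5,6] "dog" : ((PP\S)\(NP/N))/S
      [6,8] S   <
        [6,7] "on" : N
        [7,8] "in" : S\N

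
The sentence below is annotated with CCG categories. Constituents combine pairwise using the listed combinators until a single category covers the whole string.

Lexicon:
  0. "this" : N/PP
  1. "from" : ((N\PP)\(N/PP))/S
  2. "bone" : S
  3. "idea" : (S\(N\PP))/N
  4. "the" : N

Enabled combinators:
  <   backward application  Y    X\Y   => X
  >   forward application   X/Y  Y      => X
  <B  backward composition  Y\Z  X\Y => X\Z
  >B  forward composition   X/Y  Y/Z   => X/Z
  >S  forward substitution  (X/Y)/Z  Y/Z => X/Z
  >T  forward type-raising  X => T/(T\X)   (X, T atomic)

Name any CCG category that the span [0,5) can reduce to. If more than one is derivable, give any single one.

[0,5] S   <
  [0,3] N\PP   <
    [0,1] "this" : N/PP
    [1,3] (N\PP)\(N/PP)   >
      [1,2] "from" : ((N\PP)\(N/PP))/S
      [2,3] "bone" : S
  [3,5] S\(N\PP)   >
    [3,4] "idea" : (S\(N\PP))/N
    [4,5] "the" : N

S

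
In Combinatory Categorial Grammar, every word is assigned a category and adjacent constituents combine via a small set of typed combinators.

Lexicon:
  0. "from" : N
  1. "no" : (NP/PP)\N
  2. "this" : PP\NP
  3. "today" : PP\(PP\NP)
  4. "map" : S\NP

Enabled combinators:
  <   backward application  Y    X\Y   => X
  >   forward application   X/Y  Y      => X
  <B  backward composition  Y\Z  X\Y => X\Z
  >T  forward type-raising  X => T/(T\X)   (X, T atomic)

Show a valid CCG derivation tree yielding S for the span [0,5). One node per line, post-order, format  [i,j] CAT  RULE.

[0,5] S   <
  [0,4] NP   >
    [0,2] NP/PP   <
      [0,1] "from" : N
      [1,2] "no" : (NP/PP)\N
    [2,4] PP   <
      [2,3] "this" : PP\NP
      [3,4] "today" : PP\(PP\NP)
  [4,5] "map" : S\NP

[0,1] N  lex  "from"
[1,2] (NP/PP)\N  lex  "no"
[0,2] NP/PP  <  k=1
[2,3] PP\NP  lex  "this"
[3,4] PP\(PP\NP)  lex  "today"
[2,4] PP  <  k=3
[0,4] NP  >  k=2
[4,5] S\NP  lex  "map"
[0,5] S  <  k=4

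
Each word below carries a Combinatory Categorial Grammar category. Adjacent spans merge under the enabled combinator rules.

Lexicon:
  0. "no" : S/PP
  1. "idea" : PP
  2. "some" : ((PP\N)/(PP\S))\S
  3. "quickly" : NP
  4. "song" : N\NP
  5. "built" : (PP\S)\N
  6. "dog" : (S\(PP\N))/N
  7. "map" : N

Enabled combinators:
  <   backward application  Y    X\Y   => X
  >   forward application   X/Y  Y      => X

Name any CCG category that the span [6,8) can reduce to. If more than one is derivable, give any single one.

[0,8] S   <
  [0,6] PP\N   >
    [0,3] (PP\N)/(PP\S)   <
      [0,2] S   >
        [0,1] "no" : S/PP
        [1,2] "idea" : PP
      [2,3] "some" : ((PP\N)/(PP\S))\S
    [3,6] PP\S   <
      [3,5] N   <
        [3,4] "quickly" : NP
        [4,5] "song" : N\NP
      [5,6] "built" : (PP\S)\N
  [6,8] S\(PP\N)   >
    [6,7] "dog" : (S\(PP\N))/N
    [7,8] "map" : N

S\(PP\N)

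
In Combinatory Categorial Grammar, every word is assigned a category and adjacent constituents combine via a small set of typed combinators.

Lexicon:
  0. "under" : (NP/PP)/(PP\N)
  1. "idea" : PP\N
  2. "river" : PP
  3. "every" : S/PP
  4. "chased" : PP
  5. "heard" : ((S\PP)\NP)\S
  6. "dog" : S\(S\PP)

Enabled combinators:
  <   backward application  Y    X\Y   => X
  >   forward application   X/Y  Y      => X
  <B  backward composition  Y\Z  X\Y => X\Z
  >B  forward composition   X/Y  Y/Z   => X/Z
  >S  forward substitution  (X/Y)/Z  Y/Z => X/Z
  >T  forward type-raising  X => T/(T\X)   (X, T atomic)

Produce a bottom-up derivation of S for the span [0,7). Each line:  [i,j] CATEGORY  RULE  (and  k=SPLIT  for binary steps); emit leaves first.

[0,7] S   <
  [0,6] S\PP   <
    [0,3] NP   >
      [0,2] NP/PP   >
        [0,1] "under" : (NP/PP)/(PP\N)
        [1,2] "idea" : PP\N
      [2,3] "river" : PP
    [3,6] (S\PP)\NP   <
      [3,5] S   >
        [3,4] "every" : S/PP
        [4,5] "chased" : PP
      [5,6] "heard" : ((S\PP)\NP)\S
  [6,7] "dog" : S\(S\PP)

[0,1] (NP/PP)/(PP\N)  lex  "under"
[1,2] PP\N  lex  "idea"
[0,2] NP/PP  >  k=1
[2,3] PP  lex  "river"
[0,3] NP  >  k=2
[3,4] S/PP  lex  "every"
[4,5] PP  lex  "chased"
[3,5] S  >  k=4
[5,6] ((S\PP)\NP)\S  lex  "heard"
[3,6] (S\PP)\NP  <  k=5
[0,6] S\PP  <  k=3
[6,7] S\(S\PP)  lex  "dog"
[0,7] S  <  k=6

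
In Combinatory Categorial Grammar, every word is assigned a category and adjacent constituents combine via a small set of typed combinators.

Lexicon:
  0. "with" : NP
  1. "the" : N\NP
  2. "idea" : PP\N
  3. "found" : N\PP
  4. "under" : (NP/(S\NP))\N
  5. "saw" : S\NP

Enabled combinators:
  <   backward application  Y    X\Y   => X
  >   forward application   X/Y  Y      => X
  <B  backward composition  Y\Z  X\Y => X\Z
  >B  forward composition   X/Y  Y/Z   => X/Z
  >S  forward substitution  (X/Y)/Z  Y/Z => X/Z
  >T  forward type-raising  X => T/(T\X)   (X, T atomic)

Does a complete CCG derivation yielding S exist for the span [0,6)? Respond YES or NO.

NO

NP N\NP PP\N N\PP (NP/(S\NP))\N S\NP
CKY chart[0,6] = {N/(N\NP), NP, NP/(NP\NP), PP/(PP\NP), S/(S\NP)}; S ∉ chart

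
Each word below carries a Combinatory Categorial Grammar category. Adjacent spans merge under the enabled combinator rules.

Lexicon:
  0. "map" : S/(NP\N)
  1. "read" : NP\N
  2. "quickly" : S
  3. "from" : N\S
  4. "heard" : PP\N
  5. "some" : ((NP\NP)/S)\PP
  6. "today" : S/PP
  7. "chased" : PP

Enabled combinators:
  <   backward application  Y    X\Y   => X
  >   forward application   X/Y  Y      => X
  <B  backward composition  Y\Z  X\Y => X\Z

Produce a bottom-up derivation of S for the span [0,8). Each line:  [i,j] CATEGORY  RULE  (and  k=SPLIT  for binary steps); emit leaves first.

[0,1] S/(NP\N)  lex  "map"
[1,2] NP\N  lex  "read"
[2,3] S  lex  "quickly"
[3,4] N\S  lex  "from"
[4,5] PP\N  lex  "heard"
[3,5] PP\S  <B  k=4
[2,5] PP  <  k=3
[5,6] ((NP\NP)/S)\PP  lex  "some"
[2,6] (NP\NP)/S  <  k=5
[6,7] S/PP  lex  "today"
[7,8] PP  lex  "chased"
[6,8] S  >  k=7
[2,8] NP\NP  >  k=6
[1,8] NP\N  <B  k=2
[0,8] S  >  k=1

[0,8] S   >
  [0,1] "map" : S/(NP\N)
  [1,8] NP\N   <B
    [1,2] "read" : NP\N
    [2,8] NP\NP   >
      [2,6] (NP\NP)/S   <
        [2,5] PP   <
          [2,3] "quickly" : S
          [3,5] PP\S   <B
            [3,4] "from" : N\S
            [4,5] "heard" : PP\N
        [5,6] "some" : ((NP\NP)/S)\PP
      [6,8] S   >
        [6,7] "today" : S/PP
        [7,8] "chased" : PP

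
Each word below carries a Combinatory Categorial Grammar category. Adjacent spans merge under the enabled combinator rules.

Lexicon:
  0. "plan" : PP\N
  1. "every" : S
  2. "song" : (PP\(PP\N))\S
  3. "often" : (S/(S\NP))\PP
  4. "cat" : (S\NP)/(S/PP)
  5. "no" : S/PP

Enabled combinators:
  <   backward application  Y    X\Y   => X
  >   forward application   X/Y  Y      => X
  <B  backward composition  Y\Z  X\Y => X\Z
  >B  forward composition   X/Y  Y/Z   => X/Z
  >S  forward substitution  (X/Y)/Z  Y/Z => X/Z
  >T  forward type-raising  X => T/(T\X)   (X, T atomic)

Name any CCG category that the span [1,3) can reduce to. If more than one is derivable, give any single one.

[0,6] S   >
  [0,4] S/(S\NP)   <
    [0,3] PP   <
      [0,1] "plan" : PP\N
      [1,3] PP\(PP\N)   <
        [1,2] "every" : S
        [2,3] "song" : (PP\(PP\N))\S
    [3,4] "often" : (S/(S\NP))\PP
  [4,6] S\NP   >
    [4,5] "cat" : (S\NP)/(S/PP)
    [5,6] "no" : S/PP

PP\(PP\N)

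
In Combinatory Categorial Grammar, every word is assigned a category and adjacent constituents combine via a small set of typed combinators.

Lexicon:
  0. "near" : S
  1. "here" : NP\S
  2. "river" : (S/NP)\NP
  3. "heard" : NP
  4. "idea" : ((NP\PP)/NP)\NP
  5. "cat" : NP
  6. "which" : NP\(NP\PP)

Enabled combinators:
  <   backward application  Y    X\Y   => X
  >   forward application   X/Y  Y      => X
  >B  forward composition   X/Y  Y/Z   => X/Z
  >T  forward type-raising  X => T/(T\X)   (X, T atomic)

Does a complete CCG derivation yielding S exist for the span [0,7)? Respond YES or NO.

YES

[0,7] S   >
  [0,3] S/NP   <
    [0,2] NP   >
      [0,1] NP/(NP\S)   >T
        [0,1] "near" : S
      [1,2] "here" : NP\S
    [2,3] "river" : (S/NP)\NP
  [3,7] NP   <
    [3,6] NP\PP   >
      [3,5] (NP\PP)/NP   <
        [3,4] "heard" : NP
        [4,5] "idea" : ((NP\PP)/NP)\NP
      [5,6] "cat" : NP
    [6,7] "which" : NP\(NP\PP)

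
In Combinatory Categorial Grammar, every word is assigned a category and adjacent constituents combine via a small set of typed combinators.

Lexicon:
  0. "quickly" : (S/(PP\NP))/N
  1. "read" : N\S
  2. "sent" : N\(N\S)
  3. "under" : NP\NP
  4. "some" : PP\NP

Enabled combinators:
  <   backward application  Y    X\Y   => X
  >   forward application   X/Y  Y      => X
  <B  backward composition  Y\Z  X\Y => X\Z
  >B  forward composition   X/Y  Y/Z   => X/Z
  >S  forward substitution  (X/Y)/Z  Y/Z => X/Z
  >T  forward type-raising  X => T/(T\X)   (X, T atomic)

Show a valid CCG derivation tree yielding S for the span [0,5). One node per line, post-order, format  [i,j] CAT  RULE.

[0,5] S   >
  [0,3] S/(PP\NP)   >
    [0,1] "quickly" : (S/(PP\NP))/N
    [1,3] N   <
      [1,2] "read" : N\S
      [2,3] "sent" : N\(N\S)
  [3,5] PP\NP   <B
    [3,4] "under" : NP\NP
    [4,5] "some" : PP\NP

[0,1] (S/(PP\NP))/N  lex  "quickly"
[1,2] N\S  lex  "read"
[2,3] N\(N\S)  lex  "sent"
[1,3] N  <  k=2
[0,3] S/(PP\NP)  >  k=1
[3,4] NP\NP  lex  "under"
[4,5] PP\NP  lex  "some"
[3,5] PP\NP  <B  k=4
[0,5] S  >  k=3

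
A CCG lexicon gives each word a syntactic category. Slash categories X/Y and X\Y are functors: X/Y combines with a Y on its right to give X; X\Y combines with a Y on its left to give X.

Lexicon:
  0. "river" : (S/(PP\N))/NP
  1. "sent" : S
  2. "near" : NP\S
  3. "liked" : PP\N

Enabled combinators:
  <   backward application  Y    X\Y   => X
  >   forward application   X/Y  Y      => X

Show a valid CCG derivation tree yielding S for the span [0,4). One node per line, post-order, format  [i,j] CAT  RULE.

[0,1] (S/(PP\N))/NP  lex  "river"
[1,2] S  lex  "sent"
[2,3] NP\S  lex  "near"
[1,3] NP  <  k=2
[0,3] S/(PP\N)  >  k=1
[3,4] PP\N  lex  "liked"
[0,4] S  >  k=3

[0,4] S   >
  [0,3] S/(PP\N)   >
    [0,1] "river" : (S/(PP\N))/NP
    [1,3] NP   <
      [1,2] "sent" : S
      [2,3] "near" : NP\S
  [3,4] "liked" : PP\N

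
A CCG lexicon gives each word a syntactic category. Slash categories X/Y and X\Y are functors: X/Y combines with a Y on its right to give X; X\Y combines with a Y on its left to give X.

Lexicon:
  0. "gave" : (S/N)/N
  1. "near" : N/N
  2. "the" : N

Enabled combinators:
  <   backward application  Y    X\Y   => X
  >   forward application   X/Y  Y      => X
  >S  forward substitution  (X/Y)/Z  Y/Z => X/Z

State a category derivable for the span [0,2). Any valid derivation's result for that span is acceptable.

[0,3] S   >
  [0,2] S/N   >S
    [0,1] "gave" : (S/N)/N
    [1,2] "near" : N/N
  [2,3] "the" : N

S/N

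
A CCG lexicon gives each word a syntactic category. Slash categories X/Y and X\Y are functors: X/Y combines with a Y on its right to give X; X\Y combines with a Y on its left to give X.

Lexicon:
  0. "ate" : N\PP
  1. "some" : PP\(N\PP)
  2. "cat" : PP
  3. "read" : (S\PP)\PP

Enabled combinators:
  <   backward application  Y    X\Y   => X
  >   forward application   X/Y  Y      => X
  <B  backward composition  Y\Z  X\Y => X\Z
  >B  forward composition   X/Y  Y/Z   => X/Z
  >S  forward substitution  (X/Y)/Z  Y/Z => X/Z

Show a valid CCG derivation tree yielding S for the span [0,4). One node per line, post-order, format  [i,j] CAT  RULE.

[0,1] N\PP  lex  "ate"
[1,2] PP\(N\PP)  lex  "some"
[0,2] PP  <  k=1
[2,3] PP  lex  "cat"
[3,4] (S\PP)\PP  lex  "read"
[2,4] S\PP  <  k=3
[0,4] S  <  k=2

[0,4] S   <
  [0,2] PP   <
    [0,1] "ate" : N\PP
    [1,2] "some" : PP\(N\PP)
  [2,4] S\PP   <
    [2,3] "cat" : PP
    [3,4] "read" : (S\PP)\PP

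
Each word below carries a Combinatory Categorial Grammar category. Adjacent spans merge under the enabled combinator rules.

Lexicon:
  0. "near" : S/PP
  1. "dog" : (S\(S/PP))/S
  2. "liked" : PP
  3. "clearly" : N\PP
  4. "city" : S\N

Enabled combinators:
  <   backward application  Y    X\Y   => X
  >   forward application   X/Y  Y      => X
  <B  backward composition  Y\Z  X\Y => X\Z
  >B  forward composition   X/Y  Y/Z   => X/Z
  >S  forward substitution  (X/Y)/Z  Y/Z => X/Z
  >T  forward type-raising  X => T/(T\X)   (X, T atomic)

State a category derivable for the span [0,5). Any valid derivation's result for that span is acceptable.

[0,5] S   <
  [0,1] "near" : S/PP
  [1,5] S\(S/PP)   >
    [1,2] "dog" : (S\(S/PP))/S
    [2,5] S   <
      [2,4] N   <
        [2,3] "liked" : PP
        [3,4] "clearly" : N\PP
      [4,5] "city" : S\N

S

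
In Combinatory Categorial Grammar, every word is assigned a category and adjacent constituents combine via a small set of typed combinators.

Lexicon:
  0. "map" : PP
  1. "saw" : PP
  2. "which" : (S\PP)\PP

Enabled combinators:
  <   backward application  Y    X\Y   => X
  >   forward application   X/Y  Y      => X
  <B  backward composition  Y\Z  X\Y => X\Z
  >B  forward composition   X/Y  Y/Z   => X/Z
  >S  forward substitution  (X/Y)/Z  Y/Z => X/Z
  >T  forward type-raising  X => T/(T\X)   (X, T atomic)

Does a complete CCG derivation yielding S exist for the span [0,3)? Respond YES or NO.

[0,3] S   >
  [0,1] S/(S\PP)   >T
    [0,1] "map" : PP
  [1,3] S\PP   <
    [1,2] "saw" : PP
    [2,3] "which" : (S\PP)\PP

YES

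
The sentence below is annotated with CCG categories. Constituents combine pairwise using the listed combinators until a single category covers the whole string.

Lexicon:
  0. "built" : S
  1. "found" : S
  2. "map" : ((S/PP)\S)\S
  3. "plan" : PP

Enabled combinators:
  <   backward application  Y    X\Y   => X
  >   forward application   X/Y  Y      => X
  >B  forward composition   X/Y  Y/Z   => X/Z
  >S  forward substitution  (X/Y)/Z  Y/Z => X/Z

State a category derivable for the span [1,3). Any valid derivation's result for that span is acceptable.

[0,4] S   >
  [0,3] S/PP   <
    [0,1] "built" : S
    [1,3] (S/PP)\S   <
      [1,2] "found" : S
      [2,3] "map" : ((S/PP)\S)\S
  [3,4] "plan" : PP

(S/PP)\S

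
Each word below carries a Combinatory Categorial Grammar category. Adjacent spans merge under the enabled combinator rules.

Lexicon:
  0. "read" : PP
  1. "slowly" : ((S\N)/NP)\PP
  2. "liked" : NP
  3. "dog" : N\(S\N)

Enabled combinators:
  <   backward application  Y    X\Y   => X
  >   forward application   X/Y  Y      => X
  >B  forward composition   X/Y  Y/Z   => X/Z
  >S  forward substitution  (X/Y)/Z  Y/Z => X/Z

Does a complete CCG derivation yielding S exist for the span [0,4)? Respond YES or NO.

NO

PP ((S\N)/NP)\PP NP N\(S\N)
CKY chart[0,4] = {N}; S ∉ chart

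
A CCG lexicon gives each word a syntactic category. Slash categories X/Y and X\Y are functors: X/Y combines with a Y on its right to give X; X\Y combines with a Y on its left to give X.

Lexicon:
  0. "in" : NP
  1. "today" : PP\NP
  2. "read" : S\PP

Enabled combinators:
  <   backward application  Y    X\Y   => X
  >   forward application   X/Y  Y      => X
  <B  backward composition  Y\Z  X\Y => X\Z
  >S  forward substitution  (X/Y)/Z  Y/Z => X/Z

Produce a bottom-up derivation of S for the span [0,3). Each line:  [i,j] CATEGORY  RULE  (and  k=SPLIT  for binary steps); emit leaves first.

[0,3] S   <
  [0,2] PP   <
    [0,1] "in" : NP
    [1,2] "today" : PP\NP
  [2,3] "read" : S\PP

[0,1] NP  lex  "in"
[1,2] PP\NP  lex  "today"
[0,2] PP  <  k=1
[2,3] S\PP  lex  "read"
[0,3] S  <  k=2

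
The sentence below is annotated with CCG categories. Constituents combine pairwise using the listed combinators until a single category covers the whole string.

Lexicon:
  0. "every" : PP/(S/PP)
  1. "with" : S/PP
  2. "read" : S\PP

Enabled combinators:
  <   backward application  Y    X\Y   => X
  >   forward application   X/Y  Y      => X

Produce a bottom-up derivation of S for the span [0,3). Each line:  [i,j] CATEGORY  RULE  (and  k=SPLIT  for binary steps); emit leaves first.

[0,3] S   <
  [0,2] PP   >
    [0,1] "every" : PP/(S/PP)
    [1,2] "with" : S/PP
  [2,3] "read" : S\PP

[0,1] PP/(S/PP)  lex  "every"
[1,2] S/PP  lex  "with"
[0,2] PP  >  k=1
[2,3] S\PP  lex  "read"
[0,3] S  <  k=2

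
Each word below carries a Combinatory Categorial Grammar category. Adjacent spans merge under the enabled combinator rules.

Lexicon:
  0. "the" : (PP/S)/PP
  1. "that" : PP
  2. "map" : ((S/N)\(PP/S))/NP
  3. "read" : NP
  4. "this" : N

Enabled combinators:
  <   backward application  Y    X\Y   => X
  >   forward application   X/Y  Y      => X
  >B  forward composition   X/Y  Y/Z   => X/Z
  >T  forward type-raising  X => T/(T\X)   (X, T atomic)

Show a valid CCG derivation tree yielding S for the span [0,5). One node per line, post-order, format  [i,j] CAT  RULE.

[0,1] (PP/S)/PP  lex  "the"
[1,2] PP  lex  "that"
[0,2] PP/S  >  k=1
[2,3] ((S/N)\(PP/S))/NP  lex  "map"
[3,4] NP  lex  "read"
[2,4] (S/N)\(PP/S)  >  k=3
[0,4] S/N  <  k=2
[4,5] N  lex  "this"
[0,5] S  >  k=4

[0,5] S   >
  [0,4] S/N   <
    [0,2] PP/S   >
      [0,1] "the" : (PP/S)/PP
      [1,2] "that" : PP
    [2,4] (S/N)\(PP/S)   >
      [2,3] "map" : ((S/N)\(PP/S))/NP
      [3,4] "read" : NP
  [4,5] "this" : N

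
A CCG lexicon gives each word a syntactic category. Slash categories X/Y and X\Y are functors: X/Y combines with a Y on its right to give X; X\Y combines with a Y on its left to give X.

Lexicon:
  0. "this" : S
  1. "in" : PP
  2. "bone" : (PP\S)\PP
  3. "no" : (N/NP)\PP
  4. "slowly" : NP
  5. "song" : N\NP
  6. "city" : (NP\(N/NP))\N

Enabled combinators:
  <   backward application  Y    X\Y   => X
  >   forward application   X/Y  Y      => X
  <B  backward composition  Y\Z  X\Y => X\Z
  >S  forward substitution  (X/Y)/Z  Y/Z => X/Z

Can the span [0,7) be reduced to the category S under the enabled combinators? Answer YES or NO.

S PP (PP\S)\PP (N/NP)\PP NP N\NP (NP\(N/NP))\N
CKY chart[0,7] = {NP}; S ∉ chart

NO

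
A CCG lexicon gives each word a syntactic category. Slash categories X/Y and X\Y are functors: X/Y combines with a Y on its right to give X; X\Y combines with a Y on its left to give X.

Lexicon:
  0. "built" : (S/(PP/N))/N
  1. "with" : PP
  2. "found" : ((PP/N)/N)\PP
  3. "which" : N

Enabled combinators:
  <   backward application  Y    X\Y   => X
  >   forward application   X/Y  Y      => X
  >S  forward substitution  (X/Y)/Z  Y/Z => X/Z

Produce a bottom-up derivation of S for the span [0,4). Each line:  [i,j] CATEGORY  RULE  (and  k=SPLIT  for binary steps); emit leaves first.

[0,1] (S/(PP/N))/N  lex  "built"
[1,2] PP  lex  "with"
[2,3] ((PP/N)/N)\PP  lex  "found"
[1,3] (PP/N)/N  <  k=2
[0,3] S/N  >S  k=1
[3,4] N  lex  "which"
[0,4] S  >  k=3

[0,4] S   >
  [0,3] S/N   >S
    [0,1] "built" : (S/(PP/N))/N
    [1,3] (PP/N)/N   <
      [1,2] "with" : PP
      [2,3] "found" : ((PP/N)/N)\PP
  [3,4] "which" : N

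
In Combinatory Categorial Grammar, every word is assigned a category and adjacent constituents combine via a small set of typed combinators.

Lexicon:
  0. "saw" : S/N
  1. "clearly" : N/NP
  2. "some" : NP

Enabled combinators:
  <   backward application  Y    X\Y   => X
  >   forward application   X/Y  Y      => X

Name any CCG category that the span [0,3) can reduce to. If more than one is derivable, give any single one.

S

[0,3] S   >
  [0,1] "saw" : S/N
  [1,3] N   >
    [1,2] "clearly" : N/NP
    [2,3] "some" : NP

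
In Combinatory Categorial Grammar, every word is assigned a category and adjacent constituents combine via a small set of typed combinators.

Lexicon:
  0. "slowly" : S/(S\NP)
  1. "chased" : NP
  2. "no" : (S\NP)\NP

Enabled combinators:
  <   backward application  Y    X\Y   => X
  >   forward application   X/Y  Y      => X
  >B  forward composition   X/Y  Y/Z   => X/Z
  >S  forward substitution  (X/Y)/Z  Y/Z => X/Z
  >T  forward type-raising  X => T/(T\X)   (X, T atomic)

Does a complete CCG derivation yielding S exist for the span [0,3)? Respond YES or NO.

YES

[0,3] S   >
  [0,1] "slowly" : S/(S\NP)
  [1,3] S\NP   <
    [1,2] "chased" : NP
    [2,3] "no" : (S\NP)\NP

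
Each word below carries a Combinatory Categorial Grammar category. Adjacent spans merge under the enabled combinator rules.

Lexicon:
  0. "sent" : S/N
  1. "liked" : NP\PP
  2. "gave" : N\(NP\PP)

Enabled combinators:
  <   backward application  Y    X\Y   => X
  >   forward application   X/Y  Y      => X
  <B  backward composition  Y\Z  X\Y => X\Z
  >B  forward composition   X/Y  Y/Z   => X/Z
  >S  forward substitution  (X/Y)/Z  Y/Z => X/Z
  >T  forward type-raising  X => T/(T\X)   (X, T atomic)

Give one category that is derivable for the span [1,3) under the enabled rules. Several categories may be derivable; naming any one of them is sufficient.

N

[0,3] S   >
  [0,1] "sent" : S/N
  [1,3] N   <
    [1,2] "liked" : NP\PP
    [2,3] "gave" : N\(NP\PP)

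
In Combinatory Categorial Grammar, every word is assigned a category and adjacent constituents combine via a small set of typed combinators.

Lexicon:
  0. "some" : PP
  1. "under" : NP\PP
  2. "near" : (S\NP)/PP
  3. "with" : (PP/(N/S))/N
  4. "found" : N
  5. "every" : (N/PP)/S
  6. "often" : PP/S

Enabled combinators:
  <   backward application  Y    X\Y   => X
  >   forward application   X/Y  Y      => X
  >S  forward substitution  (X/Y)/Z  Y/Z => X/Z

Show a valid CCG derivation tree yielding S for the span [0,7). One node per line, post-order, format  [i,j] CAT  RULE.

[0,7] S   <
  [0,2] NP   <
    [0,1] "some" : PP
    [1,2] "under" : NP\PP
  [2,7] S\NP   >
    [2,3] "near" : (S\NP)/PP
    [3,7] PP   >
      [3,5] PP/(N/S)   >
        [3,4] "with" : (PP/(N/S))/N
        [4,5] "found" : N
      [5,7] N/S   >S
        [5,6] "every" : (N/PP)/S
        [6,7] "often" : PP/S

[0,1] PP  lex  "some"
[1,2] NP\PP  lex  "under"
[0,2] NP  <  k=1
[2,3] (S\NP)/PP  lex  "near"
[3,4] (PP/(N/S))/N  lex  "with"
[4,5] N  lex  "found"
[3,5] PP/(N/S)  >  k=4
[5,6] (N/PP)/S  lex  "every"
[6,7] PP/S  lex  "often"
[5,7] N/S  >S  k=6
[3,7] PP  >  k=5
[2,7] S\NP  >  k=3
[0,7] S  <  k=2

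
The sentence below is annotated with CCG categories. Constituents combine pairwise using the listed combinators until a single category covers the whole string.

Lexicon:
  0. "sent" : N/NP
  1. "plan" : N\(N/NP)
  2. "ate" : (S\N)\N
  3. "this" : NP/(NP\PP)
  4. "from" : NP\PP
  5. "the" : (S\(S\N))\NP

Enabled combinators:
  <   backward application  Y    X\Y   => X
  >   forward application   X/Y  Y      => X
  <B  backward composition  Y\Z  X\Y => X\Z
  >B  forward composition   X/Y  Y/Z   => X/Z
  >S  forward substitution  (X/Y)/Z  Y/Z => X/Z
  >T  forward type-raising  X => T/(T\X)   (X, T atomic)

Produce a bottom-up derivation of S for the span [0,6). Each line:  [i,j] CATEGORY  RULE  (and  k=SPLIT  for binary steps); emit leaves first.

[0,6] S   <
  [0,3] S\N   <
    [0,2] N   <
      [0,1] "sent" : N/NP
      [1,2] "plan" : N\(N/NP)
    [2,3] "ate" : (S\N)\N
  [3,6] S\(S\N)   <
    [3,5] NP   >
      [3,4] "this" : NP/(NP\PP)
      [4,5] "from" : NP\PP
    [5,6] "the" : (S\(S\N))\NP

[0,1] N/NP  lex  "sent"
[1,2] N\(N/NP)  lex  "plan"
[0,2] N  <  k=1
[2,3] (S\N)\N  lex  "ate"
[0,3] S\N  <  k=2
[3,4] NP/(NP\PP)  lex  "this"
[4,5] NP\PP  lex  "from"
[3,5] NP  >  k=4
[5,6] (S\(S\N))\NP  lex  "the"
[3,6] S\(S\N)  <  k=5
[0,6] S  <  k=3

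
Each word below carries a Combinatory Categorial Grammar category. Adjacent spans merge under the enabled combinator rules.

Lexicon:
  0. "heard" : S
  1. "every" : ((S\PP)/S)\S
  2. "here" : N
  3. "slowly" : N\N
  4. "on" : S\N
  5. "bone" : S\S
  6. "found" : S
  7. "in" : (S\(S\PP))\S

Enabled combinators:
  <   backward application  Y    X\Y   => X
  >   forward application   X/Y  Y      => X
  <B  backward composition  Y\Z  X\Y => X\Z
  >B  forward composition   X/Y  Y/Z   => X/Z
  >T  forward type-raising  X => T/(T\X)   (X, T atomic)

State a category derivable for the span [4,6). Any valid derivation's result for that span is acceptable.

[0,8] S   <
  [0,6] S\PP   >
    [0,2] (S\PP)/S   <
      [0,1] "heard" : S
      [1,2] "every" : ((S\PP)/S)\S
    [2,6] S   >
      [2,3] S/(S\N)   >T
        [2,3] "here" : N
      [3,6] S\N   <B
        [3,4] "slowly" : N\N
        [4,6] S\N   <B
          [4,5] "on" : S\N
          [5,6] "bone" : S\S
  [6,8] S\(S\PP)   <
    [6,7] "found" : S
    [7,8] "in" : (S\(S\PP))\S

S\N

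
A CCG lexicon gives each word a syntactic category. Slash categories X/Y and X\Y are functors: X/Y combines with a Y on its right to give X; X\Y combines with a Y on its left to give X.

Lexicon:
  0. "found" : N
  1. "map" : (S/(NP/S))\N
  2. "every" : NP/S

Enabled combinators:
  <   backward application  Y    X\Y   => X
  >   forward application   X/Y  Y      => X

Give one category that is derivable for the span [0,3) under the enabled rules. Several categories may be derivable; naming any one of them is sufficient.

[0,3] S   >
  [0,2] S/(NP/S)   <
    [0,1] "found" : N
    [1,2] "map" : (S/(NP/S))\N
  [2,3] "every" : NP/S

S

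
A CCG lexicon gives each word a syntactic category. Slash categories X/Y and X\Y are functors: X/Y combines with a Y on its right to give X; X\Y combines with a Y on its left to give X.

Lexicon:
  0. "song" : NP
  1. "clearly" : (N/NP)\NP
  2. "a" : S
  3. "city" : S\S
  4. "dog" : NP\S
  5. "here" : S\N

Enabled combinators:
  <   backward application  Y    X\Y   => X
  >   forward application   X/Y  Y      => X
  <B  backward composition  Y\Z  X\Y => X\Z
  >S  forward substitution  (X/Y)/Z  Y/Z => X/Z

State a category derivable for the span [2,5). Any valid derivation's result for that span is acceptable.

NP

[0,6] S   <
  [0,5] N   >
    [0,2] N/NP   <
      [0,1] "song" : NP
      [1,2] "clearly" : (N/NP)\NP
    [2,5] NP   <
      [2,3] "a" : S
      [3,5] NP\S   <B
        [3,4] "city" : S\S
        [4,5] "dog" : NP\S
  [5,6] "here" : S\N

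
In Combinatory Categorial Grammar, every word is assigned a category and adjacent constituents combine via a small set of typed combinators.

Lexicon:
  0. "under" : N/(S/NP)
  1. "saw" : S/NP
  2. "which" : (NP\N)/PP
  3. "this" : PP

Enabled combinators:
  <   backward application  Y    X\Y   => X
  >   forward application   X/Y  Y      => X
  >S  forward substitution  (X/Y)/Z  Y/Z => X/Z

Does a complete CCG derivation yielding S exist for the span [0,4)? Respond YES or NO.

N/(S/NP) S/NP (NP\N)/PP PP
CKY chart[0,4] = {NP}; S ∉ chart

NO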